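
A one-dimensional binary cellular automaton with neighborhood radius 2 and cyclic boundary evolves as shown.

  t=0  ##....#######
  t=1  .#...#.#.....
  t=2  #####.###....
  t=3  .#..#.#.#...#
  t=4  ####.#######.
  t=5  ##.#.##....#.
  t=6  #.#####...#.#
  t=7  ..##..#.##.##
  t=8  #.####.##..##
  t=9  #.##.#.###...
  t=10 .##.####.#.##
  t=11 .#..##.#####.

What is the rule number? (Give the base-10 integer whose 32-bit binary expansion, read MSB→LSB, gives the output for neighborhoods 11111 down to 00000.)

  [31] ##### => .  t=0,i=8
  [30] ####. => .  t=0,i=0
  [29] ###.# => #  t=2,i=4
  [28] ###.. => #  t=0,i=1
  [27] ##.## => .  t=2,i=5
  [26] ##.#. => #  t=5,i=2
  [25] ##..# => #  t=7,i=0
  [24] ##... => .  t=0,i=2
  [23] #.### => #  t=2,i=6
  [22] #.##. => #  t=5,i=0
  [21] #.#.# => #  t=3,i=6
  [20] #.#.. => #  t=1,i=7
  [19] #..## => .  t=7,i=1
  [18] #..#. => #  t=3,i=3
  [17] #...# => #  t=1,i=3
  [16] #.... => .  t=0,i=3
  [15] .#### => #  t=0,i=7
  [14] .###. => .  t=2,i=7
  [13] .##.# => .  t=5,i=1
  [12] .##.. => #  t=5,i=6
  [11] .#.## => #  t=5,i=4
  [10] .#.#. => #  t=1,i=6
  [9] .#..# => #  t=3,i=2
  [8] .#... => #  t=1,i=2
  [7] ..### => .  t=0,i=6
  [6] ..##. => #  t=7,i=2
  [5] ..#.# => .  t=1,i=5
  [4] ..#.. => #  t=1,i=1
  [3] ...## => #  t=0,i=5
  [2] ...#. => #  t=1,i=0
  [1] ....# => .  t=0,i=4
  [0] ..... => .  t=1,i=10
  bits 00110110111101101001111101011100 = 922132316

922132316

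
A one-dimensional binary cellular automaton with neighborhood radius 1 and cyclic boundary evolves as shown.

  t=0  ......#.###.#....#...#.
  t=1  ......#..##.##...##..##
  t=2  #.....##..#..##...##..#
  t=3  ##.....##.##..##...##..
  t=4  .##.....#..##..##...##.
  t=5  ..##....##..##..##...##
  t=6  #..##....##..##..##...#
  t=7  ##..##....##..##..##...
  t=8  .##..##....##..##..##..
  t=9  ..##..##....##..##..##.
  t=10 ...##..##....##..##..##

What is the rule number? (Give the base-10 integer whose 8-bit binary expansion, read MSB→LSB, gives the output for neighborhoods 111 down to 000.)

  nb ###: next=#  (t=0,i=9, bit7=1)
  nb ##.: next=#  (t=0,i=10, bit6=1)
  nb #.#: next=.  (t=0,i=7, bit5=0)
  nb #..: next=#  (t=0,i=13, bit4=1)
  nb .##: next=.  (t=0,i=8, bit3=0)
  nb .#.: next=#  (t=0,i=6, bit2=1)
  nb ..#: next=.  (t=0,i=5, bit1=0)
  nb ...: next=.  (t=0,i=0, bit0=0)
  bits 11010100 = 212

212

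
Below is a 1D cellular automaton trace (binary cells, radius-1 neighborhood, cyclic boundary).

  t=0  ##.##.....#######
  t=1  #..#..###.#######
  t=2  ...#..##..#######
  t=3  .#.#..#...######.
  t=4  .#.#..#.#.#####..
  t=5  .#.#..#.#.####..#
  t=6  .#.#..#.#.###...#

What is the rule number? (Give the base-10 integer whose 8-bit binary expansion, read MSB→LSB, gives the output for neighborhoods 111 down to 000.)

  [7] ### => #  t=0,i=0
  [6] ##. => .  t=0,i=1
  [5] #.# => .  t=0,i=2
  [4] #.. => .  t=0,i=5
  [3] .## => #  t=0,i=3
  [2] .#. => #  t=1,i=3
  [1] ..# => .  t=0,i=9
  [0] ... => #  t=0,i=6
  bits 10001101 = 141

141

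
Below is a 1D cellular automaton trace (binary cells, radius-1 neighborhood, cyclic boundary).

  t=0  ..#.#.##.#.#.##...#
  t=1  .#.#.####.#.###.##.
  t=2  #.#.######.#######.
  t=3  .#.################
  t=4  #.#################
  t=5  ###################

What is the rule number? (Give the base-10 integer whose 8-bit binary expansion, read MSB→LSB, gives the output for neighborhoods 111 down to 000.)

235

  ### -> #   bit 7 = 1  t=1,i=6
  ##. -> #   bit 6 = 1  t=0,i=7
  #.# -> #   bit 5 = 1  t=0,i=3
  #.. -> .   bit 4 = 0  t=0,i=0
  .## -> #   bit 3 = 1  t=0,i=6
  .#. -> .   bit 2 = 0  t=0,i=2
  ..# -> #   bit 1 = 1  t=0,i=1
  ... -> #   bit 0 = 1  t=0,i=16
  bits 11101011 = 235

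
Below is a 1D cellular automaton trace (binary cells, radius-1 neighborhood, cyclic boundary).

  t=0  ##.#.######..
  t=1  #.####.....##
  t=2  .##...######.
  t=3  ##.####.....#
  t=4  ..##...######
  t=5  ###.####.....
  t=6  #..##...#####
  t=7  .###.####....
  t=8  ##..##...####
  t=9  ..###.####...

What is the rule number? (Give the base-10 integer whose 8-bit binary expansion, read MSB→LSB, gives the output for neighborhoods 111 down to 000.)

63

  ### -> .   bit 7 = 0  t=0,i=6
  ##. -> .   bit 6 = 0  t=0,i=1
  #.# -> #   bit 5 = 1  t=0,i=2
  #.. -> #   bit 4 = 1  t=0,i=11
  .## -> #   bit 3 = 1  t=0,i=0
  .#. -> #   bit 2 = 1  t=0,i=3
  ..# -> #   bit 1 = 1  t=0,i=12
  ... -> #   bit 0 = 1  t=1,i=7
  bits 00111111 = 63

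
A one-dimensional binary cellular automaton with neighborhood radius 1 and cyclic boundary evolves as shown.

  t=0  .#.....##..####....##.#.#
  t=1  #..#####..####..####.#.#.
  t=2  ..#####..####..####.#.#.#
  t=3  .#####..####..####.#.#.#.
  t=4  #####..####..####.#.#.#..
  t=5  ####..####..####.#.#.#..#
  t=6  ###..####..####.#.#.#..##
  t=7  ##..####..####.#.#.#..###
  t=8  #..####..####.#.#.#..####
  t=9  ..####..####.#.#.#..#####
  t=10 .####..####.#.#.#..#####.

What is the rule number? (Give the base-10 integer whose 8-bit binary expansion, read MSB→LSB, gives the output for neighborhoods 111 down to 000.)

171

  ### -> #   bit 7 = 1  t=0,i=12
  ##. -> .   bit 6 = 0  t=0,i=8
  #.# -> #   bit 5 = 1  t=0,i=0
  #.. -> .   bit 4 = 0  t=0,i=2
  .## -> #   bit 3 = 1  t=0,i=7
  .#. -> .   bit 2 = 0  t=0,i=1
  ..# -> #   bit 1 = 1  t=0,i=6
  ... -> #   bit 0 = 1  t=0,i=3
  bits 10101011 = 171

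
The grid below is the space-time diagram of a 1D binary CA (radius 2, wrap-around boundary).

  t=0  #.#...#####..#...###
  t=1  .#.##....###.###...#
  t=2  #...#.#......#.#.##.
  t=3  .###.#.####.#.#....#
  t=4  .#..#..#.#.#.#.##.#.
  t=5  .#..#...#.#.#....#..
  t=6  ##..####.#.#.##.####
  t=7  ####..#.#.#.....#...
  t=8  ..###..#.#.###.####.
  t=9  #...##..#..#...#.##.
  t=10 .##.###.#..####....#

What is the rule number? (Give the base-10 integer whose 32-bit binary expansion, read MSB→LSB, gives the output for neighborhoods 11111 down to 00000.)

  [31] ##### => .  t=0,i=8
  [30] ####. => #  t=0,i=9
  [29] ###.# => .  t=0,i=0
  [28] ###.. => #  t=0,i=10
  [27] ##.## => .  t=1,i=12
  [26] ##.#. => #  t=0,i=1
  [25] ##..# => #  t=0,i=11
  [24] ##... => .  t=1,i=5
  [23] #.### => #  t=1,i=13
  [22] #.##. => .  t=1,i=3
  [21] #.#.# => .  t=1,i=1
  [20] #.#.. => .  t=0,i=2
  [19] #..## => #  t=6,i=3
  [18] #..#. => .  t=0,i=12
  [17] #...# => #  t=0,i=4
  [16] #.... => #  t=1,i=6
  [15] .#### => .  t=0,i=7
  [14] .###. => .  t=1,i=10
  [13] .##.# => .  t=2,i=18
  [12] .##.. => #  t=1,i=4
  [11] .#.## => .  t=1,i=2
  [10] .#.#. => #  t=1,i=0
  [9] .#..# => .  t=4,i=2
  [8] .#... => #  t=0,i=3
  [7] ..### => .  t=0,i=6
  [6] ..##. => #  t=9,i=4
  [5] ..#.# => .  t=1,i=19
  [4] ..#.. => #  t=0,i=13
  [3] ...## => .  t=0,i=5
  [2] ...#. => #  t=1,i=18
  [1] ....# => .  t=1,i=7
  [0] ..... => #  t=2,i=9
  bits 01010110100010110001010101010101 = 1451955541

1451955541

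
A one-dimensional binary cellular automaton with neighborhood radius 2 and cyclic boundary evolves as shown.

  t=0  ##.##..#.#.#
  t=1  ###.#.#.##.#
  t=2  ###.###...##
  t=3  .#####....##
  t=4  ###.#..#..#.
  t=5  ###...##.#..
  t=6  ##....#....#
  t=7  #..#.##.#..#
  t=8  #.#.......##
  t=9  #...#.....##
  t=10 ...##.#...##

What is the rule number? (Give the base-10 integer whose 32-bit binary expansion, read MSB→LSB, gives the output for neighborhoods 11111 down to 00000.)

  ##### -> .   bit 31 = 0  t=2,i=0
  ####. -> #   bit 30 = 1  t=1,i=1
  ###.# -> #   bit 29 = 1  t=0,i=1
  ###.. -> .   bit 28 = 0  t=2,i=6
  ##.## -> #   bit 27 = 1  t=0,i=2
  ##.#. -> .   bit 26 = 0  t=1,i=3
  ##..# -> .   bit 25 = 0  t=0,i=5
  ##... -> .   bit 24 = 0  t=2,i=7
  #.### -> #   bit 23 = 1  t=0,i=11
  #.##. -> .   bit 22 = 0  t=0,i=3
  #.#.# -> #   bit 21 = 1  t=0,i=9
  #.#.. -> .   bit 20 = 0  t=4,i=4
  #..## -> #   bit 19 = 1  t=5,i=11
  #..#. -> #   bit 18 = 1  t=0,i=6
  #...# -> .   bit 17 = 0  t=2,i=8
  #.... -> #   bit 16 = 1  t=3,i=7
  .#### -> #   bit 15 = 1  t=1,i=0
  .###. -> #   bit 14 = 1  t=0,i=0
  .##.# -> .   bit 13 = 0  t=1,i=9
  .##.. -> #   bit 12 = 1  t=0,i=4
  .#.## -> .   bit 11 = 0  t=0,i=10
  .#.#. -> #   bit 10 = 1  t=0,i=8
  .#..# -> .   bit 9 = 0  t=4,i=5
  .#... -> .   bit 8 = 0  t=6,i=7
  ..### -> #   bit 7 = 1  t=2,i=10
  ..##. -> #   bit 6 = 1  t=3,i=10
  ..#.# -> .   bit 5 = 0  t=0,i=7
  ..#.. -> #   bit 4 = 1  t=4,i=7
  ...## -> .   bit 3 = 0  t=2,i=9
  ...#. -> #   bit 2 = 1  t=6,i=5
  ....# -> .   bit 1 = 0  t=3,i=8
  ..... -> .   bit 0 = 0  t=8,i=5
  bits 01101000101011011101010011010100 = 1756222676

1756222676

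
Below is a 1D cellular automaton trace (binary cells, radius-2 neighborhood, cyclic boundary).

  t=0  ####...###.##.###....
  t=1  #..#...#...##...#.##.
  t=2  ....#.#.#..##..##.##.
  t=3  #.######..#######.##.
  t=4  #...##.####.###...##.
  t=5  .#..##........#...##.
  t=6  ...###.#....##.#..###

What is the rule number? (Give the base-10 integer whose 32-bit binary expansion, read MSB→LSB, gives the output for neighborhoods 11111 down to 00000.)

  nb #####: next=#  (t=3,i=4, bit31=1)
  nb ####.: next=.  (t=0,i=2, bit30=0)
  nb ###.#: next=.  (t=0,i=9, bit29=0)
  nb ###..: next=#  (t=0,i=3, bit28=1)
  nb ##.##: next=.  (t=0,i=10, bit27=0)
  nb ##.#.: next=.  (t=1,i=20, bit26=0)
  nb ##..#: next=#  (t=2,i=13, bit25=1)
  nb ##...: next=.  (t=0,i=4, bit24=0)
  nb #.###: next=.  (t=0,i=14, bit23=0)
  nb #.##.: next=#  (t=0,i=11, bit22=1)
  nb #.#.#: next=#  (t=2,i=6, bit21=1)
  nb #.#..: next=.  (t=1,i=0, bit20=0)
  nb #..##: next=#  (t=2,i=10, bit19=1)
  nb #..#.: next=.  (t=1,i=2, bit18=0)
  nb #...#: next=.  (t=0,i=5, bit17=0)
  nb #....: next=#  (t=0,i=18, bit16=1)
  nb .####: next=.  (t=0,i=1, bit15=0)
  nb .###.: next=.  (t=0,i=8, bit14=0)
  nb .##.#: next=#  (t=0,i=12, bit13=1)
  nb .##..: next=#  (t=1,i=12, bit12=1)
  nb .#.##: next=.  (t=1,i=17, bit11=0)
  nb .#.#.: next=#  (t=2,i=5, bit10=1)
  nb .#..#: next=.  (t=1,i=1, bit9=0)
  nb .#...: next=#  (t=1,i=4, bit8=1)
  nb ..###: next=#  (t=0,i=0, bit7=1)
  nb ..##.: next=#  (t=1,i=11, bit6=1)
  nb ..#.#: next=#  (t=1,i=16, bit5=1)
  nb ..#..: next=.  (t=1,i=3, bit4=0)
  nb ...##: next=.  (t=0,i=6, bit3=0)
  nb ...#.: next=#  (t=1,i=6, bit2=1)
  nb ....#: next=#  (t=0,i=19, bit1=1)
  nb .....: next=.  (t=2,i=1, bit0=0)
  bits 10010010011010010011010111100110 = 2456368614

2456368614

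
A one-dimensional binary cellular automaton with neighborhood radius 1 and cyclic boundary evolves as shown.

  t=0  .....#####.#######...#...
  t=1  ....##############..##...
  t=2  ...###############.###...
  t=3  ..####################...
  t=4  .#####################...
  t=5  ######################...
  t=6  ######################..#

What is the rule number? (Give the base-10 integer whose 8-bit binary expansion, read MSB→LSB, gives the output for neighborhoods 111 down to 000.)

  [7] ### => #  t=0,i=6
  [6] ##. => #  t=0,i=9
  [5] #.# => #  t=0,i=10
  [4] #.. => .  t=0,i=18
  [3] .## => #  t=0,i=5
  [2] .#. => #  t=0,i=21
  [1] ..# => #  t=0,i=4
  [0] ... => .  t=0,i=0
  bits 11101110 = 238

238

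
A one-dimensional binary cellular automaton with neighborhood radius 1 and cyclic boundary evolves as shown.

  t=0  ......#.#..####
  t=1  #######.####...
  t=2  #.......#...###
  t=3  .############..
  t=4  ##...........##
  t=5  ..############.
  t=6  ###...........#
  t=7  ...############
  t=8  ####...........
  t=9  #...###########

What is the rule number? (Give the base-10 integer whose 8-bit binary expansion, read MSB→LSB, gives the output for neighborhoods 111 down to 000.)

  nb ###: next=.  (t=0,i=12, bit7=0)
  nb ##.: next=.  (t=0,i=14, bit6=0)
  nb #.#: next=.  (t=0,i=7, bit5=0)
  nb #..: next=#  (t=0,i=0, bit4=1)
  nb .##: next=#  (t=0,i=11, bit3=1)
  nb .#.: next=#  (t=0,i=6, bit2=1)
  nb ..#: next=#  (t=0,i=5, bit1=1)
  nb ...: next=#  (t=0,i=1, bit0=1)
  bits 00011111 = 31

31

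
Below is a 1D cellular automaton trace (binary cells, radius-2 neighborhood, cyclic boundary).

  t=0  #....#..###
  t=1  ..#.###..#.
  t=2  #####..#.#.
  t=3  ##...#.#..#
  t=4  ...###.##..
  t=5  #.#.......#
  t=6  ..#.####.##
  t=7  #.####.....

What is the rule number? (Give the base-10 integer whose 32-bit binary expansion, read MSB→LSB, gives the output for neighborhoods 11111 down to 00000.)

43223677

  ##### -> .   bit 31 = 0  t=2,i=2
  ####. -> .   bit 30 = 0  t=0,i=10
  ###.# -> .   bit 29 = 0  t=4,i=5
  ###.. -> .   bit 28 = 0  t=0,i=0
  ##.## -> .   bit 27 = 0  t=4,i=6
  ##.#. -> .   bit 26 = 0  t=5,i=1
  ##..# -> #   bit 25 = 1  t=1,i=7
  ##... -> .   bit 24 = 0  t=0,i=1
  #.### -> #   bit 23 = 1  t=1,i=4
  #.##. -> .   bit 22 = 0  t=4,i=7
  #.#.# -> .   bit 21 = 0  t=2,i=9
  #.#.. -> #   bit 20 = 1  t=3,i=7
  #..## -> .   bit 19 = 0  t=0,i=7
  #..#. -> .   bit 18 = 0  t=1,i=8
  #...# -> #   bit 17 = 1  t=1,i=0
  #.... -> #   bit 16 = 1  t=0,i=2
  .#### -> #   bit 15 = 1  t=0,i=9
  .###. -> .   bit 14 = 0  t=1,i=5
  .##.# -> .   bit 13 = 0  t=5,i=0
  .##.. -> .   bit 12 = 0  t=4,i=8
  .#.## -> #   bit 11 = 1  t=1,i=3
  .#.#. -> .   bit 10 = 0  t=2,i=8
  .#..# -> #   bit 9 = 1  t=0,i=6
  .#... -> .   bit 8 = 0  t=1,i=10
  ..### -> .   bit 7 = 0  t=0,i=8
  ..##. -> #   bit 6 = 1  t=5,i=10
  ..#.# -> #   bit 5 = 1  t=1,i=2
  ..#.. -> #   bit 4 = 1  t=0,i=5
  ...## -> #   bit 3 = 1  t=4,i=2
  ...#. -> #   bit 2 = 1  t=0,i=4
  ....# -> .   bit 1 = 0  t=0,i=3
  ..... -> #   bit 0 = 1  t=4,i=0
  bits 00000010100100111000101001111101 = 43223677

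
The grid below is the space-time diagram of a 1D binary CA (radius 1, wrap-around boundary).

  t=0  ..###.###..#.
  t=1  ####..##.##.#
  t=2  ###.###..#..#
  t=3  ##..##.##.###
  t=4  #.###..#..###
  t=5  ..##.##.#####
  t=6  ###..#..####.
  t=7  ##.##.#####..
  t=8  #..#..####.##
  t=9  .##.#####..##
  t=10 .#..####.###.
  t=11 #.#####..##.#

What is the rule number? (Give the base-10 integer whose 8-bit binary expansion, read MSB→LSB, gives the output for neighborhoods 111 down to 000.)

  nb ###: next=#  (t=0,i=3, bit7=1)
  nb ##.: next=.  (t=0,i=4, bit6=0)
  nb #.#: next=.  (t=0,i=5, bit5=0)
  nb #..: next=#  (t=0,i=9, bit4=1)
  nb .##: next=#  (t=0,i=2, bit3=1)
  nb .#.: next=.  (t=0,i=11, bit2=0)
  nb ..#: next=#  (t=0,i=1, bit1=1)
  nb ...: next=#  (t=0,i=0, bit0=1)
  bits 10011011 = 155

155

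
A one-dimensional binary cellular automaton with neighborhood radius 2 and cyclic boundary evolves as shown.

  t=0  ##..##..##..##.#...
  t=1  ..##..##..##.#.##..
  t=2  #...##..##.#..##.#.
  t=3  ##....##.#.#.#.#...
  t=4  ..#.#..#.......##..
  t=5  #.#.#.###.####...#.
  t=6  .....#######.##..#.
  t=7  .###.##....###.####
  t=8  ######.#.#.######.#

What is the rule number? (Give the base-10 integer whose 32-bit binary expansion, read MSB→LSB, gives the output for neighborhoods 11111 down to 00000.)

1004333491

  [31] ##### => .  t=6,i=7
  [30] ####. => .  t=5,i=12
  [29] ###.# => #  t=5,i=8
  [28] ###.. => #  t=5,i=13
  [27] ##.## => #  t=5,i=9
  [26] ##.#. => .  t=0,i=14
  [25] ##..# => #  t=0,i=2
  [24] ##... => #  t=1,i=17
  [23] #.### => #  t=5,i=6
  [22] #.##. => #  t=1,i=15
  [21] #.#.# => .  t=1,i=13
  [20] #.#.. => #  t=0,i=15
  [19] #..## => #  t=0,i=3
  [18] #..#. => #  t=4,i=6
  [17] #...# => .  t=0,i=17
  [16] #.... => .  t=1,i=18
  [15] .#### => #  t=5,i=11
  [14] .###. => #  t=5,i=7
  [13] .##.# => #  t=0,i=13
  [12] .##.. => .  t=0,i=1
  [11] .#.## => #  t=1,i=14
  [10] .#.#. => .  t=2,i=18
  [9] .#..# => .  t=2,i=12
  [8] .#... => #  t=0,i=16
  [7] ..### => #  t=6,i=5
  [6] ..##. => .  t=0,i=0
  [5] ..#.# => #  t=4,i=2
  [4] ..#.. => #  t=4,i=7
  [3] ...## => .  t=0,i=18
  [2] ...#. => .  t=4,i=1
  [1] ....# => #  t=1,i=0
  [0] ..... => #  t=4,i=10
  bits 00111011110111001110100110110011 = 1004333491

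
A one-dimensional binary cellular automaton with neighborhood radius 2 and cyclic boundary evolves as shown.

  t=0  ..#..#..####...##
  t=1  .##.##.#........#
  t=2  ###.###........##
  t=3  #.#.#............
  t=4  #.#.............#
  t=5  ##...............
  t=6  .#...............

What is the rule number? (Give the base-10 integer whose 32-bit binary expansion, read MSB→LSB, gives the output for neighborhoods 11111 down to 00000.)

  [31] ##### => #  t=2,i=0
  [30] ####. => .  t=0,i=10
  [29] ###.# => #  t=2,i=2
  [28] ###.. => .  t=0,i=11
  [27] ##.## => .  t=1,i=3
  [26] ##.#. => #  t=1,i=6
  [25] ##..# => .  t=0,i=0
  [24] ##... => .  t=0,i=12
  [23] #.### => #  t=2,i=4
  [22] #.##. => #  t=1,i=1
  [21] #.#.# => #  t=3,i=2
  [20] #.#.. => .  t=1,i=7
  [19] #..## => #  t=0,i=7
  [18] #..#. => #  t=0,i=1
  [17] #...# => .  t=0,i=13
  [16] #.... => .  t=1,i=9
  [15] .#### => .  t=0,i=9
  [14] .###. => .  t=2,i=5
  [13] .##.# => #  t=1,i=2
  [12] .##.. => #  t=0,i=16
  [11] .#.## => #  t=1,i=0
  [10] .#.#. => .  t=3,i=1
  [9] .#..# => .  t=0,i=3
  [8] .#... => .  t=1,i=8
  [7] ..### => .  t=0,i=8
  [6] ..##. => .  t=0,i=15
  [5] ..#.# => #  t=1,i=16
  [4] ..#.. => #  t=0,i=2
  [3] ...## => .  t=0,i=14
  [2] ...#. => #  t=1,i=15
  [1] ....# => .  t=1,i=14
  [0] ..... => .  t=1,i=10
  bits 10100100111011000011100000110100 = 2766944308

2766944308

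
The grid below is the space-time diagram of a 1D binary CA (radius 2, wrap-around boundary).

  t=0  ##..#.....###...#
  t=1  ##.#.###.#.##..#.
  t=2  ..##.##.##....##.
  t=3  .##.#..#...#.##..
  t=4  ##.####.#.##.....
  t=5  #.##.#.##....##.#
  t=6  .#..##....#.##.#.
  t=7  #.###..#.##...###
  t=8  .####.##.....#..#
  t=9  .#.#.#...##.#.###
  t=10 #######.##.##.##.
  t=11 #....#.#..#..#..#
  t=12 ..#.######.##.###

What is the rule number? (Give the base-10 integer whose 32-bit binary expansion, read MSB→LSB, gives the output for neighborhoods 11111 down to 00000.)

1555908461

  ##### -> .   bit 31 = 0  t=10,i=2
  ####. -> #   bit 30 = 1  t=4,i=5
  ###.# -> .   bit 29 = 0  t=1,i=7
  ###.. -> #   bit 28 = 1  t=0,i=1
  ##.## -> #   bit 27 = 1  t=2,i=4
  ##.#. -> #   bit 26 = 1  t=1,i=2
  ##..# -> .   bit 25 = 0  t=0,i=2
  ##... -> .   bit 24 = 0  t=0,i=13
  #.### -> #   bit 23 = 1  t=1,i=5
  #.##. -> .   bit 22 = 0  t=1,i=0
  #.#.# -> #   bit 21 = 1  t=1,i=3
  #.#.. -> #   bit 20 = 1  t=3,i=4
  #..## -> #   bit 19 = 1  t=6,i=3
  #..#. -> #   bit 18 = 1  t=0,i=3
  #...# -> .   bit 17 = 0  t=0,i=14
  #.... -> #   bit 16 = 1  t=0,i=6
  .#### -> .   bit 15 = 0  t=4,i=4
  .###. -> #   bit 14 = 1  t=0,i=0
  .##.# -> .   bit 13 = 0  t=1,i=1
  .##.. -> .   bit 12 = 0  t=1,i=12
  .#.## -> .   bit 11 = 0  t=1,i=4
  .#.#. -> #   bit 10 = 1  t=9,i=2
  .#..# -> #   bit 9 = 1  t=3,i=5
  .#... -> #   bit 8 = 1  t=0,i=5
  ..### -> .   bit 7 = 0  t=0,i=10
  ..##. -> #   bit 6 = 1  t=2,i=2
  ..#.# -> #   bit 5 = 1  t=1,i=15
  ..#.. -> .   bit 4 = 0  t=0,i=4
  ...## -> #   bit 3 = 1  t=0,i=9
  ...#. -> #   bit 2 = 1  t=3,i=10
  ....# -> .   bit 1 = 0  t=0,i=8
  ..... -> #   bit 0 = 1  t=0,i=7
  bits 01011100101111010100011101101101 = 1555908461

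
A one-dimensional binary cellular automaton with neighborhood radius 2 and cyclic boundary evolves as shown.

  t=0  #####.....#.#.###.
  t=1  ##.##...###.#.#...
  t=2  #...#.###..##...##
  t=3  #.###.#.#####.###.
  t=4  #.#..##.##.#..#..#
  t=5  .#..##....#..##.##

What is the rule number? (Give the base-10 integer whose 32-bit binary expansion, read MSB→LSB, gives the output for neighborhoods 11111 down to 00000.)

1454280958

  nb #####: next=.  (t=0,i=2, bit31=0)
  nb ####.: next=#  (t=0,i=3, bit30=1)
  nb ###.#: next=.  (t=0,i=16, bit29=0)
  nb ###..: next=#  (t=0,i=4, bit28=1)
  nb ##.##: next=.  (t=0,i=17, bit27=0)
  nb ##.#.: next=#  (t=1,i=11, bit26=1)
  nb ##..#: next=#  (t=2,i=9, bit25=1)
  nb ##...: next=.  (t=0,i=5, bit24=0)
  nb #.###: next=#  (t=0,i=0, bit23=1)
  nb #.##.: next=.  (t=1,i=3, bit22=0)
  nb #.#.#: next=#  (t=0,i=12, bit21=1)
  nb #.#..: next=.  (t=1,i=14, bit20=0)
  nb #..##: next=#  (t=2,i=10, bit19=1)
  nb #..#.: next=#  (t=4,i=13, bit18=1)
  nb #...#: next=#  (t=1,i=6, bit17=1)
  nb #....: next=.  (t=0,i=6, bit16=0)
  nb .####: next=#  (t=0,i=1, bit15=1)
  nb .###.: next=.  (t=0,i=15, bit14=0)
  nb .##.#: next=.  (t=1,i=1, bit13=0)
  nb .##..: next=#  (t=1,i=4, bit12=1)
  nb .#.##: next=.  (t=0,i=13, bit11=0)
  nb .#.#.: next=.  (t=0,i=11, bit10=0)
  nb .#..#: next=.  (t=4,i=3, bit9=0)
  nb .#...: next=.  (t=1,i=15, bit8=0)
  nb ..###: next=#  (t=1,i=8, bit7=1)
  nb ..##.: next=#  (t=1,i=0, bit6=1)
  nb ..#.#: next=#  (t=0,i=10, bit5=1)
  nb ..#..: next=#  (t=4,i=14, bit4=1)
  nb ...##: next=#  (t=1,i=7, bit3=1)
  nb ...#.: next=#  (t=0,i=9, bit2=1)
  nb ....#: next=#  (t=0,i=8, bit1=1)
  nb .....: next=.  (t=0,i=7, bit0=0)
  bits 01010110101011101001000011111110 = 1454280958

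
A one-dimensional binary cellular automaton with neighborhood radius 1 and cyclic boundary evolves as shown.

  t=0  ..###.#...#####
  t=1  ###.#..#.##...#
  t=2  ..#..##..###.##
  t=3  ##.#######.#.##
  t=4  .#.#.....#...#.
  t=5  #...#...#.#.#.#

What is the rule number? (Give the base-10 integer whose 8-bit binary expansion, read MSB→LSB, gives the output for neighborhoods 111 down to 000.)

  [7] ### => .  t=0,i=3
  [6] ##. => #  t=0,i=4
  [5] #.# => .  t=0,i=5
  [4] #.. => #  t=0,i=0
  [3] .## => #  t=0,i=2
  [2] .#. => .  t=0,i=6
  [1] ..# => #  t=0,i=1
  [0] ... => .  t=0,i=8
  bits 01011010 = 90

90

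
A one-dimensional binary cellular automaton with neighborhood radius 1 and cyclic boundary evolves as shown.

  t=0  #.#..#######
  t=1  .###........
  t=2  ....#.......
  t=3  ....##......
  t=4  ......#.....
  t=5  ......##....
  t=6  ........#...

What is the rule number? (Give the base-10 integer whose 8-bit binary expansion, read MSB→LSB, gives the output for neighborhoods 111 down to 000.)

  ### -> .   bit 7 = 0  t=0,i=6
  ##. -> .   bit 6 = 0  t=0,i=0
  #.# -> #   bit 5 = 1  t=0,i=1
  #.. -> #   bit 4 = 1  t=0,i=3
  .## -> .   bit 3 = 0  t=0,i=5
  .#. -> #   bit 2 = 1  t=0,i=2
  ..# -> .   bit 1 = 0  t=0,i=4
  ... -> .   bit 0 = 0  t=1,i=5
  bits 00110100 = 52

52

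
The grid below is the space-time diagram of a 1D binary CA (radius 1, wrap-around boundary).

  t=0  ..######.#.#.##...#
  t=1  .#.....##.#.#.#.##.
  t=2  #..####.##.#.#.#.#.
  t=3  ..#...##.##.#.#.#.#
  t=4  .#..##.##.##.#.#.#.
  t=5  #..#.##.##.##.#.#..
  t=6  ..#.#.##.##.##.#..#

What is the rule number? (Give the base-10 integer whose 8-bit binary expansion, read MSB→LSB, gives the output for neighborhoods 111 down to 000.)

  nb ###: next=.  (t=0,i=3, bit7=0)
  nb ##.: next=#  (t=0,i=7, bit6=1)
  nb #.#: next=#  (t=0,i=8, bit5=1)
  nb #..: next=.  (t=0,i=0, bit4=0)
  nb .##: next=.  (t=0,i=2, bit3=0)
  nb .#.: next=.  (t=0,i=9, bit2=0)
  nb ..#: next=#  (t=0,i=1, bit1=1)
  nb ...: next=#  (t=0,i=16, bit0=1)
  bits 01100011 = 99

99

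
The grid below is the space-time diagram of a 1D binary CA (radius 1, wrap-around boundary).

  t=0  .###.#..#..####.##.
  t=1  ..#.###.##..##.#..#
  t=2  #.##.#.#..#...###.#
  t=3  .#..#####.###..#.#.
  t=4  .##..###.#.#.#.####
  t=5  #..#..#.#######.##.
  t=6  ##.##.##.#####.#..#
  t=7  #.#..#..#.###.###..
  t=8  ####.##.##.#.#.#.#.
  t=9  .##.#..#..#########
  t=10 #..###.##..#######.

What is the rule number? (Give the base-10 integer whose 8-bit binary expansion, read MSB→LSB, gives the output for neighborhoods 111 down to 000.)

181

  ###|#  b7=1 t=0,i=2
  ##.|.  b6=0 t=0,i=3
  #.#|#  b5=1 t=0,i=4
  #..|#  b4=1 t=0,i=6
  .##|.  b3=0 t=0,i=1
  .#.|#  b2=1 t=0,i=5
  ..#|.  b1=0 t=0,i=0
  ...|#  b0=1 t=2,i=12
  bits 10110101 = 181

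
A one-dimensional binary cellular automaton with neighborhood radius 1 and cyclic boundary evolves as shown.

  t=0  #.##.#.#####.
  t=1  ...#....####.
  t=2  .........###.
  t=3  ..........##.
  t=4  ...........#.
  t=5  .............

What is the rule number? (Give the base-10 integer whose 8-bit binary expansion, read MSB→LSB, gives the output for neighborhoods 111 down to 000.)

192

  [7] ### => #  t=0,i=8
  [6] ##. => #  t=0,i=3
  [5] #.# => .  t=0,i=1
  [4] #.. => .  t=1,i=4
  [3] .## => .  t=0,i=2
  [2] .#. => .  t=0,i=0
  [1] ..# => .  t=1,i=2
  [0] ... => .  t=1,i=0
  bits 11000000 = 192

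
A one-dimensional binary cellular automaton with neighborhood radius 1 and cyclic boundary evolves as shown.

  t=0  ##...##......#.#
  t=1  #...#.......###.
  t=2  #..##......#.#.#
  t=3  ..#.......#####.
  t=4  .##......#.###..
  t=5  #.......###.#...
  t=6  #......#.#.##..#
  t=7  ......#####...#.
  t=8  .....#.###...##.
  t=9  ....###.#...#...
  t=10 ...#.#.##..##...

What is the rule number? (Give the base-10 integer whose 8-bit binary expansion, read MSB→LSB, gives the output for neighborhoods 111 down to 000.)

  nb ###: next=#  (t=0,i=0, bit7=1)
  nb ##.: next=.  (t=0,i=1, bit6=0)
  nb #.#: next=#  (t=0,i=14, bit5=1)
  nb #..: next=.  (t=0,i=2, bit4=0)
  nb .##: next=.  (t=0,i=5, bit3=0)
  nb .#.: next=#  (t=0,i=13, bit2=1)
  nb ..#: next=#  (t=0,i=4, bit1=1)
  nb ...: next=.  (t=0,i=3, bit0=0)
  bits 10100110 = 166

166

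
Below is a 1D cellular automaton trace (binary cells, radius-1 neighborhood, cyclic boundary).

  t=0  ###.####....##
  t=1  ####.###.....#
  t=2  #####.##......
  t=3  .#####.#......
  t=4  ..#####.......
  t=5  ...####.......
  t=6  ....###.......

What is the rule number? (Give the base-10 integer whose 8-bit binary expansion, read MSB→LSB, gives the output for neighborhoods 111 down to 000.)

  nb ###: next=#  (t=0,i=0, bit7=1)
  nb ##.: next=#  (t=0,i=2, bit6=1)
  nb #.#: next=#  (t=0,i=3, bit5=1)
  nb #..: next=.  (t=0,i=8, bit4=0)
  nb .##: next=.  (t=0,i=4, bit3=0)
  nb .#.: next=.  (t=3,i=7, bit2=0)
  nb ..#: next=.  (t=0,i=11, bit1=0)
  nb ...: next=.  (t=0,i=9, bit0=0)
  bits 11100000 = 224

224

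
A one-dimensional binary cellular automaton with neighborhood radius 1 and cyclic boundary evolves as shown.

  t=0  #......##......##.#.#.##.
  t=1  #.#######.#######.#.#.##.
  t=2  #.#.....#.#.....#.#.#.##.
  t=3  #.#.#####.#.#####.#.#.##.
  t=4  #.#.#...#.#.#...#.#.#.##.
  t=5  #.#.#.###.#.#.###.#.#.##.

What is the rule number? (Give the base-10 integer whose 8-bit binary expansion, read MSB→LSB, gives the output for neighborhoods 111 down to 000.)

  ### -> .   bit 7 = 0  t=1,i=3
  ##. -> #   bit 6 = 1  t=0,i=8
  #.# -> .   bit 5 = 0  t=0,i=17
  #.. -> .   bit 4 = 0  t=0,i=1
  .## -> #   bit 3 = 1  t=0,i=7
  .#. -> #   bit 2 = 1  t=0,i=0
  ..# -> #   bit 1 = 1  t=0,i=6
  ... -> #   bit 0 = 1  t=0,i=2
  bits 01001111 = 79

79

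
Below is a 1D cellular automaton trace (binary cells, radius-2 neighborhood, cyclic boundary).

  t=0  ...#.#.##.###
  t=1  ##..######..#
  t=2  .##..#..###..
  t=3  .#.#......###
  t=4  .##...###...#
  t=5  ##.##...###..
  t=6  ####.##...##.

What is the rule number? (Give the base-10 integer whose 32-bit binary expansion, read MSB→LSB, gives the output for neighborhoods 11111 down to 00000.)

2070064195

  ##### -> .   bit 31 = 0  t=1,i=6
  ####. -> #   bit 30 = 1  t=1,i=8
  ###.# -> #   bit 29 = 1  t=3,i=12
  ###.. -> #   bit 28 = 1  t=0,i=12
  ##.## -> #   bit 27 = 1  t=0,i=9
  ##.#. -> .   bit 26 = 0  t=3,i=0
  ##..# -> #   bit 25 = 1  t=1,i=2
  ##... -> #   bit 24 = 1  t=0,i=0
  #.### -> .   bit 23 = 0  t=0,i=10
  #.##. -> #   bit 22 = 1  t=0,i=7
  #.#.# -> #   bit 21 = 1  t=0,i=5
  #.#.. -> .   bit 20 = 0  t=3,i=3
  #..## -> .   bit 19 = 0  t=1,i=3
  #..#. -> .   bit 18 = 0  t=2,i=4
  #...# -> #   bit 17 = 1  t=0,i=1
  #.... -> .   bit 16 = 0  t=3,i=5
  .#### -> #   bit 15 = 1  t=1,i=5
  .###. -> .   bit 14 = 0  t=0,i=11
  .##.# -> #   bit 13 = 1  t=0,i=8
  .##.. -> .   bit 12 = 0  t=2,i=2
  .#.## -> #   bit 11 = 1  t=0,i=6
  .#.#. -> #   bit 10 = 1  t=0,i=4
  .#..# -> .   bit 9 = 0  t=2,i=6
  .#... -> .   bit 8 = 0  t=3,i=4
  ..### -> .   bit 7 = 0  t=1,i=4
  ..##. -> #   bit 6 = 1  t=2,i=1
  ..#.# -> .   bit 5 = 0  t=0,i=3
  ..#.. -> .   bit 4 = 0  t=2,i=5
  ...## -> .   bit 3 = 0  t=2,i=0
  ...#. -> .   bit 2 = 0  t=0,i=2
  ....# -> #   bit 1 = 1  t=3,i=8
  ..... -> #   bit 0 = 1  t=3,i=6
  bits 01111011011000101010110001000011 = 2070064195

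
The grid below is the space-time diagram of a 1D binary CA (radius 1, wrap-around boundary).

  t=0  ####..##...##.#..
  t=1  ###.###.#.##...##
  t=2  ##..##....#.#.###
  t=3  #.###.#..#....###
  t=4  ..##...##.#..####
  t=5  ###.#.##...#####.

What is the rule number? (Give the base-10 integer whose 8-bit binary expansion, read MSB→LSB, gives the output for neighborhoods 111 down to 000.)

154

  ###|#  b7=1 t=0,i=1
  ##.|.  b6=0 t=0,i=3
  #.#|.  b5=0 t=0,i=13
  #..|#  b4=1 t=0,i=4
  .##|#  b3=1 t=0,i=0
  .#.|.  b2=0 t=0,i=14
  ..#|#  b1=1 t=0,i=5
  ...|.  b0=0 t=0,i=9
  bits 10011010 = 154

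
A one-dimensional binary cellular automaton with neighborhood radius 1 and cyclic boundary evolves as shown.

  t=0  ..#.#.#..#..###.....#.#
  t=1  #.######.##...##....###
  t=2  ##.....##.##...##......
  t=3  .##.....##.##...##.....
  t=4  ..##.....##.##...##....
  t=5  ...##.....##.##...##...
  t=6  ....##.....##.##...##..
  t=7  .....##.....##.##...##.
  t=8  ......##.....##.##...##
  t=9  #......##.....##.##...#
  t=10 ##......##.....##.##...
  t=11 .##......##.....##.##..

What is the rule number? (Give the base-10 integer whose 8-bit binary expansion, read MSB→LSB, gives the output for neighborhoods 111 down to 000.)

  ### -> .   bit 7 = 0  t=0,i=13
  ##. -> #   bit 6 = 1  t=0,i=14
  #.# -> #   bit 5 = 1  t=0,i=3
  #.. -> #   bit 4 = 1  t=0,i=0
  .## -> .   bit 3 = 0  t=0,i=12
  .#. -> #   bit 2 = 1  t=0,i=2
  ..# -> .   bit 1 = 0  t=0,i=1
  ... -> .   bit 0 = 0  t=0,i=16
  bits 01110100 = 116

116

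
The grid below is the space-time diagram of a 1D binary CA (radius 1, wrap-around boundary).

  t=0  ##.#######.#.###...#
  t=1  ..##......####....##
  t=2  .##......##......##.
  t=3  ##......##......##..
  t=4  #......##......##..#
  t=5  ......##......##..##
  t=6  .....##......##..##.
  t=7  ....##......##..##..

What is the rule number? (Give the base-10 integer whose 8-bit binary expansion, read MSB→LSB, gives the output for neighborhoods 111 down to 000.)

46

  [7] ### => .  t=0,i=0
  [6] ##. => .  t=0,i=1
  [5] #.# => #  t=0,i=2
  [4] #.. => .  t=0,i=16
  [3] .## => #  t=0,i=3
  [2] .#. => #  t=0,i=11
  [1] ..# => #  t=0,i=18
  [0] ... => .  t=0,i=17
  bits 00101110 = 46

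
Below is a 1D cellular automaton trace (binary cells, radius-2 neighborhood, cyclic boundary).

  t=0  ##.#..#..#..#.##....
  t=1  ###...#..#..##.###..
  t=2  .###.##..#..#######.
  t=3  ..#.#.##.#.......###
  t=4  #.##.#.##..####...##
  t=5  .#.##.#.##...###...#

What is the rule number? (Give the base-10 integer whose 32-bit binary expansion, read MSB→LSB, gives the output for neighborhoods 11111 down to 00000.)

1602321525

  [31] ##### => .  t=2,i=14
  [30] ####. => #  t=2,i=17
  [29] ###.# => .  t=2,i=3
  [28] ###.. => #  t=1,i=2
  [27] ##.## => #  t=1,i=14
  [26] ##.#. => #  t=0,i=2
  [25] ##..# => #  t=1,i=18
  [24] ##... => #  t=0,i=16
  [23] #.### => #  t=1,i=15
  [22] #.##. => .  t=0,i=14
  [21] #.#.# => .  t=3,i=4
  [20] #.#.. => .  t=0,i=3
  [19] #..## => .  t=1,i=11
  [18] #..#. => .  t=0,i=5
  [17] #...# => .  t=1,i=4
  [16] #.... => #  t=0,i=17
  [15] .#### => .  t=2,i=13
  [14] .###. => #  t=1,i=1
  [13] .##.# => #  t=0,i=1
  [12] .##.. => #  t=0,i=15
  [11] .#.## => #  t=0,i=13
  [10] .#.#. => #  t=3,i=3
  [9] .#..# => .  t=0,i=4
  [8] .#... => .  t=3,i=10
  [7] ..### => .  t=1,i=0
  [6] ..##. => #  t=0,i=0
  [5] ..#.# => #  t=0,i=12
  [4] ..#.. => #  t=0,i=6
  [3] ...## => .  t=0,i=19
  [2] ...#. => #  t=1,i=5
  [1] ....# => .  t=0,i=18
  [0] ..... => #  t=3,i=12
  bits 01011111100000010111110001110101 = 1602321525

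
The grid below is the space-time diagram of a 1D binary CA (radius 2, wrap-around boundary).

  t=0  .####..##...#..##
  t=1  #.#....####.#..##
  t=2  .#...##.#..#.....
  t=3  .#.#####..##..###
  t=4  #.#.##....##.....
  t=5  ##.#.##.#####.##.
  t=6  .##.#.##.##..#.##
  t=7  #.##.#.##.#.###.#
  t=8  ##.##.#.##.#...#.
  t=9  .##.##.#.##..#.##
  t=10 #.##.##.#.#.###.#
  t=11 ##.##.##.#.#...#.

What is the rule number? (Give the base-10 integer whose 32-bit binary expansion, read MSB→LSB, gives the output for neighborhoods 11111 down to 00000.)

2366028923

  [31] ##### => #  t=3,i=5
  [30] ####. => .  t=0,i=3
  [29] ###.# => .  t=1,i=0
  [28] ###.. => .  t=0,i=4
  [27] ##.## => #  t=0,i=0
  [26] ##.#. => #  t=1,i=1
  [25] ##..# => .  t=0,i=5
  [24] ##... => #  t=0,i=9
  [23] #.### => .  t=0,i=1
  [22] #.##. => .  t=4,i=4
  [21] #.#.# => .  t=3,i=1
  [20] #.#.. => .  t=1,i=2
  [19] #..## => .  t=0,i=6
  [18] #..#. => #  t=2,i=10
  [17] #...# => #  t=0,i=10
  [16] #.... => .  t=1,i=4
  [15] .#### => #  t=0,i=2
  [14] .###. => .  t=1,i=16
  [13] .##.# => #  t=0,i=16
  [12] .##.. => #  t=0,i=8
  [11] .#.## => #  t=3,i=2
  [10] .#.#. => #  t=4,i=1
  [9] .#..# => .  t=0,i=13
  [8] .#... => .  t=1,i=3
  [7] ..### => .  t=1,i=7
  [6] ..##. => #  t=0,i=7
  [5] ..#.# => #  t=4,i=0
  [4] ..#.. => #  t=0,i=12
  [3] ...## => #  t=1,i=6
  [2] ...#. => .  t=0,i=11
  [1] ....# => #  t=1,i=5
  [0] ..... => #  t=2,i=14
  bits 10001101000001101011110001111011 = 2366028923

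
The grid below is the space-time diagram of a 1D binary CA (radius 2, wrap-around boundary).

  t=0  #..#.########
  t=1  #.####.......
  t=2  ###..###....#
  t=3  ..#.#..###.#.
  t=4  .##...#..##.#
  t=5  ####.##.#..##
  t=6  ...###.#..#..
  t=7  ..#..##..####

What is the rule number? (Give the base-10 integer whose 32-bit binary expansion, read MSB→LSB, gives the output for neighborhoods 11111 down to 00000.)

1038948668

  #####|.  b31=0 t=0,i=7
  ####.|.  b30=0 t=0,i=12
  ###.#|#  b29=1 t=3,i=9
  ###..|#  b28=1 t=0,i=0
  ##.##|#  b27=1 t=5,i=4
  ##.#.|#  b26=1 t=3,i=10
  ##..#|.  b25=0 t=0,i=1
  ##...|#  b24=1 t=1,i=6
  #.###|#  b23=1 t=0,i=5
  #.##.|#  b22=1 t=4,i=1
  #.#.#|#  b21=1 t=4,i=12
  #.#..|.  b20=0 t=3,i=4
  #..##|#  b19=1 t=2,i=4
  #..#.|#  b18=1 t=0,i=2
  #...#|.  b17=0 t=3,i=0
  #....|#  b16=1 t=1,i=7
  .####|.  b15=0 t=0,i=6
  .###.|.  b14=0 t=2,i=6
  .##.#|.  b13=0 t=4,i=10
  .##..|#  b12=1 t=4,i=2
  .#.##|#  b11=1 t=0,i=4
  .#.#.|.  b10=0 t=3,i=3
  .#..#|.  b9=0 t=3,i=5
  .#...|#  b8=1 t=3,i=12
  ..###|.  b7=0 t=2,i=5
  ..##.|.  b6=0 t=4,i=9
  ..#.#|#  b5=1 t=0,i=3
  ..#..|#  b4=1 t=4,i=6
  ...##|#  b3=1 t=2,i=11
  ...#.|#  b2=1 t=1,i=12
  ....#|.  b1=0 t=1,i=11
  .....|.  b0=0 t=1,i=8
  bits 00111101111011010001100100111100 = 1038948668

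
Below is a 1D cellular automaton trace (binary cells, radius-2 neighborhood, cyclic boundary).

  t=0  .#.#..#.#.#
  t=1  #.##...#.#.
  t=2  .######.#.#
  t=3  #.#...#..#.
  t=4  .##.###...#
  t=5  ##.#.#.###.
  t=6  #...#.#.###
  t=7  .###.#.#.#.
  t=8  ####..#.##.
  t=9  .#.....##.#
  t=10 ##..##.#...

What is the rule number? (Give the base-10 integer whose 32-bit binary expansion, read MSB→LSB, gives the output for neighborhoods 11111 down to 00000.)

693820631

  #####|.  b31=0 t=2,i=3
  ####.|.  b30=0 t=2,i=5
  ###.#|#  b29=1 t=2,i=6
  ###..|.  b28=0 t=4,i=6
  ##.##|#  b27=1 t=4,i=3
  ##.#.|.  b26=0 t=2,i=7
  ##..#|.  b25=0 t=8,i=4
  ##...|#  b24=1 t=1,i=4
  #.###|.  b23=0 t=2,i=1
  #.##.|#  b22=1 t=1,i=2
  #.#.#|.  b21=0 t=0,i=1
  #.#..|#  b20=1 t=0,i=3
  #..##|#  b19=1 t=7,i=0
  #..#.|.  b18=0 t=0,i=5
  #...#|#  b17=1 t=1,i=5
  #....|.  b16=0 t=9,i=3
  .####|#  b15=1 t=2,i=2
  .###.|#  b14=1 t=4,i=5
  .##.#|.  b13=0 t=4,i=2
  .##..|#  b12=1 t=1,i=3
  .#.##|#  b11=1 t=1,i=1
  .#.#.|#  b10=1 t=0,i=0
  .#..#|.  b9=0 t=0,i=4
  .#...|.  b8=0 t=3,i=3
  ..###|#  b7=1 t=7,i=1
  ..##.|#  b6=1 t=9,i=7
  ..#.#|.  b5=0 t=0,i=6
  ..#..|#  b4=1 t=3,i=6
  ...##|.  b3=0 t=9,i=6
  ...#.|#  b2=1 t=1,i=6
  ....#|#  b1=1 t=9,i=5
  .....|#  b0=1 t=9,i=4
  bits 00101001010110101101110011010111 = 693820631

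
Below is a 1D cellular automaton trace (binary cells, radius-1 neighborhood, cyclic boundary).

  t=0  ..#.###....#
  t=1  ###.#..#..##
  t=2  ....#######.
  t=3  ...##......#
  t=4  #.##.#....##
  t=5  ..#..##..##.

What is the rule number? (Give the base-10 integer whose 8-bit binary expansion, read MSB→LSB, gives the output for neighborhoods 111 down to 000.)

  ###|.  b7=0 t=0,i=5
  ##.|.  b6=0 t=0,i=6
  #.#|.  b5=0 t=0,i=3
  #..|#  b4=1 t=0,i=0
  .##|#  b3=1 t=0,i=4
  .#.|#  b2=1 t=0,i=2
  ..#|#  b1=1 t=0,i=1
  ...|.  b0=0 t=0,i=8
  bits 00011110 = 30

30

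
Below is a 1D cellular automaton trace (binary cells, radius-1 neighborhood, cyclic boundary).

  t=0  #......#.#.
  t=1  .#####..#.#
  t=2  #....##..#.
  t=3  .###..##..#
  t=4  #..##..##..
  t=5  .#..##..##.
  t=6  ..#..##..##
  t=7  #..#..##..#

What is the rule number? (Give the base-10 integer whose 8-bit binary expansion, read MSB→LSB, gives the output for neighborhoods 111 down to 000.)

  [7] ### => .  t=1,i=2
  [6] ##. => #  t=1,i=5
  [5] #.# => #  t=0,i=8
  [4] #.. => #  t=0,i=1
  [3] .## => .  t=1,i=1
  [2] .#. => .  t=0,i=0
  [1] ..# => .  t=0,i=6
  [0] ... => #  t=0,i=2
  bits 01110001 = 113

113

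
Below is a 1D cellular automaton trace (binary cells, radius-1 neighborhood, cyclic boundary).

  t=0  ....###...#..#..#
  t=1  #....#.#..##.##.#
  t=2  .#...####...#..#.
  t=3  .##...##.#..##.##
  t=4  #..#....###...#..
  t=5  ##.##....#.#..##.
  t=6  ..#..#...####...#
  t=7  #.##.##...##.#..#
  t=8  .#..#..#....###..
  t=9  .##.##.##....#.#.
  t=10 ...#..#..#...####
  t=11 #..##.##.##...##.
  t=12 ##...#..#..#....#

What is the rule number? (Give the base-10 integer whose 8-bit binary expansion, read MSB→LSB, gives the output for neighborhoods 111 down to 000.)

180

  ###|#  b7=1 t=0,i=5
  ##.|.  b6=0 t=0,i=6
  #.#|#  b5=1 t=1,i=6
  #..|#  b4=1 t=0,i=0
  .##|.  b3=0 t=0,i=4
  .#.|#  b2=1 t=0,i=10
  ..#|.  b1=0 t=0,i=3
  ...|.  b0=0 t=0,i=1
  bits 10110100 = 180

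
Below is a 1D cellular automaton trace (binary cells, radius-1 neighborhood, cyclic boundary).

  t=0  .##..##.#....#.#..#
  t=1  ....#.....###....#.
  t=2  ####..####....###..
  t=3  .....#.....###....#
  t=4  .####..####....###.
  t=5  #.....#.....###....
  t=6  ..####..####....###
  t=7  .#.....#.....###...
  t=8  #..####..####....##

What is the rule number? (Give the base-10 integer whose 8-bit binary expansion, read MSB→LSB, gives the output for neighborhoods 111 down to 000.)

  nb ###: next=.  (t=1,i=11, bit7=0)
  nb ##.: next=.  (t=0,i=2, bit6=0)
  nb #.#: next=.  (t=0,i=0, bit5=0)
  nb #..: next=.  (t=0,i=3, bit4=0)
  nb .##: next=.  (t=0,i=1, bit3=0)
  nb .#.: next=.  (t=0,i=8, bit2=0)
  nb ..#: next=#  (t=0,i=4, bit1=1)
  nb ...: next=#  (t=0,i=10, bit0=1)
  bits 00000011 = 3

3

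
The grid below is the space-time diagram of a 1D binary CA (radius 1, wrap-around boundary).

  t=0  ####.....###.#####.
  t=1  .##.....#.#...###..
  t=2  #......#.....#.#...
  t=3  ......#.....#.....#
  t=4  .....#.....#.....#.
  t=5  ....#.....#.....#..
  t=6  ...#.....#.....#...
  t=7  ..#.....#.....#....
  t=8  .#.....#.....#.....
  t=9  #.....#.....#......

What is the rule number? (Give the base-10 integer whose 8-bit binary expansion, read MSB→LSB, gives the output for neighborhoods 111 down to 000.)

130

  ### -> #   bit 7 = 1  t=0,i=1
  ##. -> .   bit 6 = 0  t=0,i=3
  #.# -> .   bit 5 = 0  t=0,i=12
  #.. -> .   bit 4 = 0  t=0,i=4
  .## -> .   bit 3 = 0  t=0,i=0
  .#. -> .   bit 2 = 0  t=1,i=8
  ..# -> #   bit 1 = 1  t=0,i=8
  ... -> .   bit 0 = 0  t=0,i=5
  bits 10000010 = 130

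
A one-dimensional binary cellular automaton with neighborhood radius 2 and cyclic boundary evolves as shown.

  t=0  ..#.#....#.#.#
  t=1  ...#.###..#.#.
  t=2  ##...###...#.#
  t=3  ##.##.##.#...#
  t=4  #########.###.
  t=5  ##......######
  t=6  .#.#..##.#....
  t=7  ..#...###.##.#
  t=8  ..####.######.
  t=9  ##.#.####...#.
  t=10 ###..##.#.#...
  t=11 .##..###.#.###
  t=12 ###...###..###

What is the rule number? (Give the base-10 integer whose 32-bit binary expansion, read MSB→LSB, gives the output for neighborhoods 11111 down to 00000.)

1019475290

  ##### -> .   bit 31 = 0  t=4,i=2
  ####. -> .   bit 30 = 0  t=4,i=7
  ###.# -> #   bit 29 = 1  t=3,i=1
  ###.. -> #   bit 28 = 1  t=1,i=7
  ##.## -> #   bit 27 = 1  t=3,i=2
  ##.#. -> #   bit 26 = 1  t=3,i=8
  ##..# -> .   bit 25 = 0  t=1,i=8
  ##... -> .   bit 24 = 0  t=2,i=2
  #.### -> #   bit 23 = 1  t=1,i=5
  #.##. -> #   bit 22 = 1  t=3,i=3
  #.#.# -> .   bit 21 = 0  t=0,i=11
  #.#.. -> .   bit 20 = 0  t=0,i=4
  #..## -> .   bit 19 = 0  t=6,i=5
  #..#. -> .   bit 18 = 0  t=0,i=1
  #...# -> #   bit 17 = 1  t=2,i=3
  #.... -> #   bit 16 = 1  t=0,i=6
  .#### -> #   bit 15 = 1  t=4,i=1
  .###. -> #   bit 14 = 1  t=1,i=6
  .##.# -> #   bit 13 = 1  t=3,i=4
  .##.. -> #   bit 12 = 1  t=11,i=2
  .#.## -> .   bit 11 = 0  t=1,i=4
  .#.#. -> #   bit 10 = 1  t=0,i=3
  .#..# -> .   bit 9 = 0  t=0,i=0
  .#... -> #   bit 8 = 1  t=0,i=5
  ..### -> .   bit 7 = 0  t=2,i=5
  ..##. -> #   bit 6 = 1  t=6,i=6
  ..#.# -> .   bit 5 = 0  t=0,i=2
  ..#.. -> #   bit 4 = 1  t=7,i=2
  ...## -> #   bit 3 = 1  t=2,i=4
  ...#. -> .   bit 2 = 0  t=0,i=8
  ....# -> #   bit 1 = 1  t=0,i=7
  ..... -> .   bit 0 = 0  t=5,i=4
  bits 00111100110000111111010101011010 = 1019475290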